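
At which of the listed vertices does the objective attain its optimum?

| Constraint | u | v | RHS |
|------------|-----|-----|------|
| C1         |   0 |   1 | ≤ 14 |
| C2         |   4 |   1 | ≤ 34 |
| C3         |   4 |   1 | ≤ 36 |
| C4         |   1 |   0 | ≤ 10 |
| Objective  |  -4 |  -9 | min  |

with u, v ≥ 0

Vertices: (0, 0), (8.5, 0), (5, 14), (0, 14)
Evaluating z = -4u - 9v at each vertex:
  (0, 0): z = 0
  (8.5, 0): z = -34
  (5, 14): z = -146
  (0, 14): z = -126

The smallest value is z = -146, attained at (5, 14).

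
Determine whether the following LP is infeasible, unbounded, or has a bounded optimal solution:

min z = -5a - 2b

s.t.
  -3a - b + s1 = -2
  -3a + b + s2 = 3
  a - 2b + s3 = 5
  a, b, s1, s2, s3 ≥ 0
Feasible point: (1, 0) satisfies every constraint, so the LP is feasible.
Direction d = (1, 1): for each constraint row a, a·d ≤ 0 —
  (-3)(1) + (-1)(1) = -4 ≤ 0
  (-3)(1) + (1)(1) = -2 ≤ 0
  (1)(1) + (-2)(1) = -1 ≤ 0
and d ≥ 0, so (1, 0) + t·d stays feasible for every t ≥ 0. Along this ray z = -5a - 2b changes by -7 per unit t, so z → −∞.

The LP is unbounded; z can be made arbitrarily small.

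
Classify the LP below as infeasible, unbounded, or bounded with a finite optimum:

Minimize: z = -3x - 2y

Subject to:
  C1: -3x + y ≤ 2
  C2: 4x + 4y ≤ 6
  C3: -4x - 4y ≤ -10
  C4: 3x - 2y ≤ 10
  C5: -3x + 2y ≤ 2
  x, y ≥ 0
C2 requires 4x + 4y ≤ 6, while C3 (-4x - 4y ≤ -10) is equivalent to 4x + 4y ≥ 10. Together they would need 10 ≤ 4x + 4y ≤ 6, which is impossible since 10 > 6. No point satisfies all constraints.

Infeasible: no point satisfies all constraints simultaneously.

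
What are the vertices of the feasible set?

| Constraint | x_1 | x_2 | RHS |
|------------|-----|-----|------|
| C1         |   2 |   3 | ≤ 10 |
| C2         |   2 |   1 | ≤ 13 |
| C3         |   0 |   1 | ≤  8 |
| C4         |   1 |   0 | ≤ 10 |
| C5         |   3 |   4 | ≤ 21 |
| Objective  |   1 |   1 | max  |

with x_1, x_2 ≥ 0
Each vertex is the intersection of two constraint boundaries that also satisfies all remaining constraints:
  x_1 = 0 and x_2 = 0 → (0, 0)
  2x_1 + 3x_2 = 10 and x_2 = 0 → (5, 0)
  2x_1 + 3x_2 = 10 and x_1 = 0 → (0, 3.333)

Vertices: (0, 0), (5, 0), (0, 3.333)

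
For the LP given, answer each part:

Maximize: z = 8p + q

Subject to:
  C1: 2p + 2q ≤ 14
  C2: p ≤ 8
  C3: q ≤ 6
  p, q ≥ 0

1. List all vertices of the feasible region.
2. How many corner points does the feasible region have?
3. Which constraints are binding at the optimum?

1. (0, 0), (7, 0), (1, 6), (0, 6)
2. 4
3. C1, q ≥ 0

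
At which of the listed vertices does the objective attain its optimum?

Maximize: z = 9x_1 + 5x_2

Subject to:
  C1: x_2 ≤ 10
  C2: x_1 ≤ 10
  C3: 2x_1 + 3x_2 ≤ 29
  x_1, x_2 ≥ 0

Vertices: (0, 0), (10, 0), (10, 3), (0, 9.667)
(10, 3) with z = 105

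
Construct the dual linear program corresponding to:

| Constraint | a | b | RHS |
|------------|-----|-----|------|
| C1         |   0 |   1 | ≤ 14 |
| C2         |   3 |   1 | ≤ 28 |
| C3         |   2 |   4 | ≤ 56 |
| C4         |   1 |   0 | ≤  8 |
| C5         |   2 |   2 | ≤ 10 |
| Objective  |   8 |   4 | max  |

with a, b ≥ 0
Minimize: z = 14y1 + 28y2 + 56y3 + 8y4 + 10y5

Subject to:
  C1: -3y2 - 2y3 - y4 - 2y5 ≤ -8
  C2: -y1 - y2 - 4y3 - 2y5 ≤ -4
  y1, y2, y3, y4, y5 ≥ 0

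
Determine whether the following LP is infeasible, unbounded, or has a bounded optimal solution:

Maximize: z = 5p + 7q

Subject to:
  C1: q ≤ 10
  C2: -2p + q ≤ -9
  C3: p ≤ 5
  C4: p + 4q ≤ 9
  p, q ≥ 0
The point (5, 1) satisfies every constraint, so the LP is feasible; the constraints give p ≤ 5 and q ≤ 10, which with p, q ≥ 0 keep the feasible region inside a bounded box. A feasible, bounded LP attains a finite optimum at a vertex.

Evaluating z = 5p + 7q at each vertex:
  (4.5, 0): z = 22.5
  (5, 0): z = 25
  (5, 1): z = 32

Bounded optimum: z* = 32 at (5, 1).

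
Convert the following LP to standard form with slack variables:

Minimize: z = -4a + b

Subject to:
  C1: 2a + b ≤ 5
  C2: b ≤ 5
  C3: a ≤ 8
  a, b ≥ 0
min z = -4a + b

s.t.
  2a + b + s1 = 5
  b + s2 = 5
  a + s3 = 8
  a, b, s1, s2, s3 ≥ 0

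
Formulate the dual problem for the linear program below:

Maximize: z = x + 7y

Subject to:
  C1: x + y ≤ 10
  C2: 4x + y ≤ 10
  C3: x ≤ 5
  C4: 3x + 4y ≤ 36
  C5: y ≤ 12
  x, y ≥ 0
Minimize: z = 10y1 + 10y2 + 5y3 + 36y4 + 12y5

Subject to:
  C1: -y1 - 4y2 - y3 - 3y4 ≤ -1
  C2: -y1 - y2 - 4y4 - y5 ≤ -7
  y1, y2, y3, y4, y5 ≥ 0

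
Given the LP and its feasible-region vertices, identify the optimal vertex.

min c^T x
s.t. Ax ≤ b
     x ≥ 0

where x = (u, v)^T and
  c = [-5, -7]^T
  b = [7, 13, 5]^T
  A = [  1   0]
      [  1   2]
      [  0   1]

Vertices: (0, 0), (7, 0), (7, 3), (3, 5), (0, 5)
(7, 3) with z = -56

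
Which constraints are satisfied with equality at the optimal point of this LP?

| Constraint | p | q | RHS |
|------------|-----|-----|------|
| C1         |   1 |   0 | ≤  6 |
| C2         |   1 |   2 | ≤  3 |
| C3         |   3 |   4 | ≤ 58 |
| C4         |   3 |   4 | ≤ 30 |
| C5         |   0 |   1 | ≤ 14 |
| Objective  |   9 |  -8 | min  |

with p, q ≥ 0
Optimal: p = 0, q = 1.5
Slack at optimum:
  C1: slack = 6
  C2: slack = 0 (binding)
  C3: slack = 52
  C4: slack = 24
  C5: slack = 12.5
  p ≥ 0: p = 0 (binding)
  q ≥ 0: q = 1.5
Binding constraints: C2, p ≥ 0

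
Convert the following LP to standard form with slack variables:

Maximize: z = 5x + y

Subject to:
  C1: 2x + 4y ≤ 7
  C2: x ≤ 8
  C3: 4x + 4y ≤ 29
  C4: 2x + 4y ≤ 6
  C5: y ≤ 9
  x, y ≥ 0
max z = 5x + y

s.t.
  2x + 4y + s1 = 7
  x + s2 = 8
  4x + 4y + s3 = 29
  2x + 4y + s4 = 6
  y + s5 = 9
  x, y, s1, s2, s3, s4, s5 ≥ 0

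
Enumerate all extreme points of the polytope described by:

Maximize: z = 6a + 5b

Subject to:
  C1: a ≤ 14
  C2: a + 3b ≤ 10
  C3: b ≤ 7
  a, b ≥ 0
Each vertex is the intersection of two constraint boundaries that also satisfies all remaining constraints:
  a = 0 and b = 0 → (0, 0)
  a + 3b = 10 and b = 0 → (10, 0)
  a + 3b = 10 and a = 0 → (0, 3.333)

Vertices: (0, 0), (10, 0), (0, 3.333)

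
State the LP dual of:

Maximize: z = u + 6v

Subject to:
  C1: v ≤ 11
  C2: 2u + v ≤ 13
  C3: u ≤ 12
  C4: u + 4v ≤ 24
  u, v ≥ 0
Minimize: z = 11y1 + 13y2 + 12y3 + 24y4

Subject to:
  C1: -2y2 - y3 - y4 ≤ -1
  C2: -y1 - y2 - 4y4 ≤ -6
  y1, y2, y3, y4 ≥ 0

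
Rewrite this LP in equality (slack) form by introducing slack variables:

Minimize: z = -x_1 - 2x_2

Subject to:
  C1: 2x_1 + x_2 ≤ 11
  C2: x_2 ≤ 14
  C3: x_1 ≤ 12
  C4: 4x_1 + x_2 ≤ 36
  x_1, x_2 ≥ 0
min z = -x_1 - 2x_2

s.t.
  2x_1 + x_2 + s1 = 11
  x_2 + s2 = 14
  x_1 + s3 = 12
  4x_1 + x_2 + s4 = 36
  x_1, x_2, s1, s2, s3, s4 ≥ 0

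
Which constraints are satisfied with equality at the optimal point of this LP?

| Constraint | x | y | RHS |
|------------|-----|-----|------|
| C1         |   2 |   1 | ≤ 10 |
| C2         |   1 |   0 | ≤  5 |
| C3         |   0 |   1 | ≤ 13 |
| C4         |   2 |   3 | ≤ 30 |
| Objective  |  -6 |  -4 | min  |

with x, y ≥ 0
Optimal: x = 0, y = 10
Binding: C1, C4, x ≥ 0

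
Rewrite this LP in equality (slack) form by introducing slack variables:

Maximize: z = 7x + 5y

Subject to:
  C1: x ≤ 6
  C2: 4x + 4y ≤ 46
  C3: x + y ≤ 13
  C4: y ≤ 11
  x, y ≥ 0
max z = 7x + 5y

s.t.
  x + s1 = 6
  4x + 4y + s2 = 46
  x + y + s3 = 13
  y + s4 = 11
  x, y, s1, s2, s3, s4 ≥ 0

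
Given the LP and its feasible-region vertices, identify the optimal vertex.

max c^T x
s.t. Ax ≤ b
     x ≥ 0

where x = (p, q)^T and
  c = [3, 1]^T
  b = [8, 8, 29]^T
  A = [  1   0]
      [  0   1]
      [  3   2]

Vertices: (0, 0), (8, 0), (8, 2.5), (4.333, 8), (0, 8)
Evaluating z = 3p + q at each vertex:
  (0, 0): z = 0
  (8, 0): z = 24
  (8, 2.5): z = 26.5
  (4.333, 8): z = 21
  (0, 8): z = 8

The largest value is z = 26.5, attained at (8, 2.5).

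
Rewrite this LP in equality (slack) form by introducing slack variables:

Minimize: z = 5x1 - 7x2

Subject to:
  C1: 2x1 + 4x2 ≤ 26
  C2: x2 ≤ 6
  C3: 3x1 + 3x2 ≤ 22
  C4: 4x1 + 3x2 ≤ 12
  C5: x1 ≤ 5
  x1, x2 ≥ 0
min z = 5x1 - 7x2

s.t.
  2x1 + 4x2 + s1 = 26
  x2 + s2 = 6
  3x1 + 3x2 + s3 = 22
  4x1 + 3x2 + s4 = 12
  x1 + s5 = 5
  x1, x2, s1, s2, s3, s4, s5 ≥ 0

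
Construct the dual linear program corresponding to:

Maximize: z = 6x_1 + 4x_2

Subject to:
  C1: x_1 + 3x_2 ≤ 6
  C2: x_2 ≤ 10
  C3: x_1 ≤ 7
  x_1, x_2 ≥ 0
Minimize: z = 6y1 + 10y2 + 7y3

Subject to:
  C1: -y1 - y3 ≤ -6
  C2: -3y1 - y2 ≤ -4
  y1, y2, y3 ≥ 0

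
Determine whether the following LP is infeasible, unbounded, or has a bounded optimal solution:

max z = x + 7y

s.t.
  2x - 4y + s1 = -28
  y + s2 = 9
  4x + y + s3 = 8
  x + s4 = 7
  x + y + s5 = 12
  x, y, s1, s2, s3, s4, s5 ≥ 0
The point (0, 8) satisfies every constraint, so the LP is feasible; the constraints give x ≤ 7 and y ≤ 9, which with x, y ≥ 0 keep the feasible region inside a bounded box. A feasible, bounded LP attains a finite optimum at a vertex.

Bounded optimum: z* = 56 at (0, 8).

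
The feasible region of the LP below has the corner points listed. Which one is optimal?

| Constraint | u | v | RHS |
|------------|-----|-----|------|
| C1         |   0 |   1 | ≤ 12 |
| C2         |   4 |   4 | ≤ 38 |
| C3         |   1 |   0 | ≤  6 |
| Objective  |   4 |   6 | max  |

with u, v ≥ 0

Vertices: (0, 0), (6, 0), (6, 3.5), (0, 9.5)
(0, 9.5) with z = 57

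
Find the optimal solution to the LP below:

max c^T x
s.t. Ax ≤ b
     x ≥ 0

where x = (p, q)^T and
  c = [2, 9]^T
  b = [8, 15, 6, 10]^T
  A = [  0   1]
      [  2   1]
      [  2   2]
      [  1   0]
Each vertex is the intersection of two constraint boundaries that also satisfies all remaining constraints:
  p = 0 and q = 0 → (0, 0)
  2p + 2q = 6 and q = 0 → (3, 0)
  2p + 2q = 6 and p = 0 → (0, 3)

Evaluating z = 2p + 9q at each vertex:
  (0, 0): z = 0
  (3, 0): z = 6
  (0, 3): z = 27

The maximum is at (0, 3) with z = 27.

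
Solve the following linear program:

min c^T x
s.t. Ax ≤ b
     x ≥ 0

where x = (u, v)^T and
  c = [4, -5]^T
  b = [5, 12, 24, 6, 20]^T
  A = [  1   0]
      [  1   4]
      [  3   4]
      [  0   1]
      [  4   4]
Each vertex is the intersection of two constraint boundaries that also satisfies all remaining constraints:
  u = 0 and v = 0 → (0, 0)
  u = 5 and 4u + 4v = 20 → (5, 0)
  u + 4v = 12 and 4u + 4v = 20 → (2.667, 2.333)
  u + 4v = 12 and u = 0 → (0, 3)

Evaluating z = 4u - 5v at each vertex:
  (0, 0): z = 0
  (5, 0): z = 20
  (2.667, 2.333): z = -1
  (0, 3): z = -15

The minimum is at (0, 3) with z = -15.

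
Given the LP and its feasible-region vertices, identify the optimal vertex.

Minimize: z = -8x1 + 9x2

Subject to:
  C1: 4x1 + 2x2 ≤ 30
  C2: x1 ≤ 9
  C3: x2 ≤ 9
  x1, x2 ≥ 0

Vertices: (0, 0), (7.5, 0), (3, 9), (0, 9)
Evaluating z = -8x1 + 9x2 at each vertex:
  (0, 0): z = 0
  (7.5, 0): z = -60
  (3, 9): z = 57
  (0, 9): z = 81

The smallest value is z = -60, attained at (7.5, 0).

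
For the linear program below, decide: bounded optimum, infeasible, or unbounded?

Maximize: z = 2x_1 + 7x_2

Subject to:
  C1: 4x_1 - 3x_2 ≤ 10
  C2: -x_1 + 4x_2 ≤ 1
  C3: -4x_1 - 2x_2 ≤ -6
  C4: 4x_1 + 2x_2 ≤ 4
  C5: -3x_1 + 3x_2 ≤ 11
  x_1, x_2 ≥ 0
C4 requires 4x_1 + 2x_2 ≤ 4, while C3 (-4x_1 - 2x_2 ≤ -6) is equivalent to 4x_1 + 2x_2 ≥ 6. Together they would need 6 ≤ 4x_1 + 2x_2 ≤ 4, which is impossible since 6 > 4. No point satisfies all constraints.

The feasible region is empty; the LP is infeasible.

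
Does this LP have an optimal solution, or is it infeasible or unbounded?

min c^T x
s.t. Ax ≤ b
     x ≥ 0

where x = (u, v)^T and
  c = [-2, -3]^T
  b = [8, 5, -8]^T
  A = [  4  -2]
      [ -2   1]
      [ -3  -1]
Feasible point: (2, 2) satisfies every constraint, so the LP is feasible.
Direction d = (1, 2): for each constraint row a, a·d ≤ 0 —
  (4)(1) + (-2)(2) = 0 ≤ 0
  (-2)(1) + (1)(2) = 0 ≤ 0
  (-3)(1) + (-1)(2) = -5 ≤ 0
and d ≥ 0, so (2, 2) + t·d stays feasible for every t ≥ 0. Along this ray z = -2u - 3v changes by -8 per unit t, so z → −∞.

The LP is unbounded; z can be made arbitrarily small.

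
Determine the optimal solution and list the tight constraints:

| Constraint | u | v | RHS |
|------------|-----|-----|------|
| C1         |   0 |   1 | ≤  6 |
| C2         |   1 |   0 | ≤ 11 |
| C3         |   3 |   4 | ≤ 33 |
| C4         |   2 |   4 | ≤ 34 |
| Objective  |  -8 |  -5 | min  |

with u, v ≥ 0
Optimal: u = 11, v = 0
Slack at optimum:
  C1: slack = 6
  C2: slack = 0 (binding)
  C3: slack = 0 (binding)
  C4: slack = 12
  u ≥ 0: u = 11
  v ≥ 0: v = 0 (binding)
Binding constraints: C2, C3, v ≥ 0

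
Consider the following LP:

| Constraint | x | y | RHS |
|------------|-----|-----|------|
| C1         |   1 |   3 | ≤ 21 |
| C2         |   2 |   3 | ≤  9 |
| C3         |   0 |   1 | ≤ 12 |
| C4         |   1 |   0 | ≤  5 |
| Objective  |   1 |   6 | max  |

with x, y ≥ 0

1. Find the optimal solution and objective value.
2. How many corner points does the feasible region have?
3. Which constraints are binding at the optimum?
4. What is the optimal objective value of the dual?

1. x = 0, y = 3, z = 18
2. 3
3. C2, x ≥ 0
4. 18 (by strong duality, equal to the primal optimum)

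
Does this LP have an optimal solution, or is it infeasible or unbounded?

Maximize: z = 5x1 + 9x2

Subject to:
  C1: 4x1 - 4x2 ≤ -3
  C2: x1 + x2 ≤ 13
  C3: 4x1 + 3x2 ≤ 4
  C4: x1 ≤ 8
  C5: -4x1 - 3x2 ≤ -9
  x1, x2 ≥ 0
C3 requires 4x1 + 3x2 ≤ 4, while C5 (-4x1 - 3x2 ≤ -9) is equivalent to 4x1 + 3x2 ≥ 9. Together they would need 9 ≤ 4x1 + 3x2 ≤ 4, which is impossible since 9 > 4. No point satisfies all constraints.

Infeasible — the constraint set is empty.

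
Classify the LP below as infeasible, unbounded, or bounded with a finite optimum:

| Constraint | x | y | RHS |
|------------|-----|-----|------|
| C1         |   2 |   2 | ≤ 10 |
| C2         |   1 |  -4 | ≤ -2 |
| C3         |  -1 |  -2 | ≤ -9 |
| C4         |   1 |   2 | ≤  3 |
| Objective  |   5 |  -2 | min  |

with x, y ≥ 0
C4 requires x + 2y ≤ 3, while C3 (-x - 2y ≤ -9) is equivalent to x + 2y ≥ 9. Together they would need 9 ≤ x + 2y ≤ 3, which is impossible since 9 > 3. No point satisfies all constraints.

The feasible region is empty; the LP is infeasible.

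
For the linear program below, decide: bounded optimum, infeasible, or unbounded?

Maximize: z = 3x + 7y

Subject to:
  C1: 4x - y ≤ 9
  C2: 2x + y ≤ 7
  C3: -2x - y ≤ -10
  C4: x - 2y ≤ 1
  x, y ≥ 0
C2 requires 2x + y ≤ 7, while C3 (-2x - y ≤ -10) is equivalent to 2x + y ≥ 10. Together they would need 10 ≤ 2x + y ≤ 7, which is impossible since 10 > 7. No point satisfies all constraints.

Infeasible — the constraint set is empty.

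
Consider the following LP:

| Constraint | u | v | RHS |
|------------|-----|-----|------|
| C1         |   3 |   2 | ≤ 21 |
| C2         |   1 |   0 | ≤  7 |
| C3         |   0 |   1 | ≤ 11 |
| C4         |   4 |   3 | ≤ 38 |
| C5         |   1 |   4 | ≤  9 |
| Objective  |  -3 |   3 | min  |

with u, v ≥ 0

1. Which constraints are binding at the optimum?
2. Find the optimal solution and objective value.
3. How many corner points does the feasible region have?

1. C1, C2, v ≥ 0
2. u = 7, v = 0, z = -21
3. 4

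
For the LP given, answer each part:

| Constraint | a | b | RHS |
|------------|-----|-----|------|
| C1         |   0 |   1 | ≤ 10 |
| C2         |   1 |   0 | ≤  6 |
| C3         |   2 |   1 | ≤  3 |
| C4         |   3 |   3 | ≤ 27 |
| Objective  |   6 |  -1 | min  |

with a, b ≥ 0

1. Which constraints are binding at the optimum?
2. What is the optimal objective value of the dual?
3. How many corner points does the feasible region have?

1. C3, a ≥ 0
2. -3 (by strong duality, equal to the primal optimum)
3. 3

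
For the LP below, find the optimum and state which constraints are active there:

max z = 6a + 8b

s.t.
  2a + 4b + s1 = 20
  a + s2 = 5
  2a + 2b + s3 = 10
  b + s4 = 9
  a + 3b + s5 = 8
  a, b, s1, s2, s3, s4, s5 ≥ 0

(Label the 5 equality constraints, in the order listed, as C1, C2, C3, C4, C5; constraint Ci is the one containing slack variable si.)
Optimal: a = 3.5, b = 1.5
Binding: C3, C5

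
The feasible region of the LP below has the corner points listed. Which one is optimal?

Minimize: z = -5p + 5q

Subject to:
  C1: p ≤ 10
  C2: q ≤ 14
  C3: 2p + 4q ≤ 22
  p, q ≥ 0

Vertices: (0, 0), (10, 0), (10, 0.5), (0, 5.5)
(10, 0) with z = -50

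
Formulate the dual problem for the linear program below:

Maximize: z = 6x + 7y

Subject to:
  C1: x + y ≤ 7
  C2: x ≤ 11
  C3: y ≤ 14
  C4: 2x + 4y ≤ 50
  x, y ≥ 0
Minimize: z = 7y1 + 11y2 + 14y3 + 50y4

Subject to:
  C1: -y1 - y2 - 2y4 ≤ -6
  C2: -y1 - y3 - 4y4 ≤ -7
  y1, y2, y3, y4 ≥ 0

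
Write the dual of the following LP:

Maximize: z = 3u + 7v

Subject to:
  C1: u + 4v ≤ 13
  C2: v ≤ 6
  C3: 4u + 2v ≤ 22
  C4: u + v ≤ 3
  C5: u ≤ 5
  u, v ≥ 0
Minimize: z = 13y1 + 6y2 + 22y3 + 3y4 + 5y5

Subject to:
  C1: -y1 - 4y3 - y4 - y5 ≤ -3
  C2: -4y1 - y2 - 2y3 - y4 ≤ -7
  y1, y2, y3, y4, y5 ≥ 0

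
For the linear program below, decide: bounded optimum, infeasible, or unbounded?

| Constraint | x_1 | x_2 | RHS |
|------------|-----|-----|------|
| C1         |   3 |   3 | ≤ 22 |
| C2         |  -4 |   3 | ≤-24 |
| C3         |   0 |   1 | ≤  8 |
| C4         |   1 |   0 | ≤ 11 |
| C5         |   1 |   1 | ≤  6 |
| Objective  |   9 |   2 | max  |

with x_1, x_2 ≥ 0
The point (6, 0) satisfies every constraint, so the LP is feasible; the constraints give x_1 ≤ 11 and x_2 ≤ 8, which with x_1, x_2 ≥ 0 keep the feasible region inside a bounded box. A feasible, bounded LP attains a finite optimum at a vertex.

Evaluating z = 9x_1 + 2x_2 at each vertex:
  (6, 0): z = 54

The LP has an optimal solution: (6, 0) with z = 54.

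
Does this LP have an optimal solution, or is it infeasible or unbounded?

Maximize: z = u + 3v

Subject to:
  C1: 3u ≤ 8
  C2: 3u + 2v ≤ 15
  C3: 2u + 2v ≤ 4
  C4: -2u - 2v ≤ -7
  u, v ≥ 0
C3 requires 2u + 2v ≤ 4, while C4 (-2u - 2v ≤ -7) is equivalent to 2u + 2v ≥ 7. Together they would need 7 ≤ 2u + 2v ≤ 4, which is impossible since 7 > 4. No point satisfies all constraints.

Infeasible: no point satisfies all constraints simultaneously.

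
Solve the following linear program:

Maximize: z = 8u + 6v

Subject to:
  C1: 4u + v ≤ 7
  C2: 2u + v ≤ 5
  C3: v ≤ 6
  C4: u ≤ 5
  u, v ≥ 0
u = 0, v = 5, z = 30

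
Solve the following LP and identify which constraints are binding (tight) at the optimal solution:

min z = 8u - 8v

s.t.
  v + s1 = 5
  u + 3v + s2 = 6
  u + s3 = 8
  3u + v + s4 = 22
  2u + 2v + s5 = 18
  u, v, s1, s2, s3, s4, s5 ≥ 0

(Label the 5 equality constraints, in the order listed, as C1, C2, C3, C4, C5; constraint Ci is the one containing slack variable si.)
Optimal: u = 0, v = 2
Slack at optimum:
  C1: slack = 3
  C2: slack = 0 (binding)
  C3: slack = 8
  C4: slack = 20
  C5: slack = 14
  u ≥ 0: u = 0 (binding)
  v ≥ 0: v = 2
Binding constraints: C2, u ≥ 0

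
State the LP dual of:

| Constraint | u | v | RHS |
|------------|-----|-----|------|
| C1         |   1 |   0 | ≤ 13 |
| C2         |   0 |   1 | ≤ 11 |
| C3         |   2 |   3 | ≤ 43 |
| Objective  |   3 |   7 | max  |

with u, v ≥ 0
Minimize: z = 13y1 + 11y2 + 43y3

Subject to:
  C1: -y1 - 2y3 ≤ -3
  C2: -y2 - 3y3 ≤ -7
  y1, y2, y3 ≥ 0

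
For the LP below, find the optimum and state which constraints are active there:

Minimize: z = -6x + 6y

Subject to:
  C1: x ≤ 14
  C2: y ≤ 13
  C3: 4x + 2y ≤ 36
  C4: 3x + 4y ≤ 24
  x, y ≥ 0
Optimal: x = 8, y = 0
Binding: C4, y ≥ 0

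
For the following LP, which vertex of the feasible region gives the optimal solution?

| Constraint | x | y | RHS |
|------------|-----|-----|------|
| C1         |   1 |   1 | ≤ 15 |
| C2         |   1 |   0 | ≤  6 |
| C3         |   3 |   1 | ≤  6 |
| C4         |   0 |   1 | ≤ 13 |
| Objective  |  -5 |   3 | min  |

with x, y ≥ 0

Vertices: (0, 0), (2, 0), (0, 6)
Evaluating z = -5x + 3y at each vertex:
  (0, 0): z = 0
  (2, 0): z = -10
  (0, 6): z = 18

The smallest value is z = -10, attained at (2, 0).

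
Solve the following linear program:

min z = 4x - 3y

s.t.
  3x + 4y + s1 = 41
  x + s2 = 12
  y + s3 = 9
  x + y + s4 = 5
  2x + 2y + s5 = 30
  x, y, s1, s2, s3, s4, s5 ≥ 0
Each vertex is the intersection of two constraint boundaries that also satisfies all remaining constraints:
  x = 0 and y = 0 → (0, 0)
  x + y = 5 and y = 0 → (5, 0)
  x + y = 5 and x = 0 → (0, 5)

Evaluating z = 4x - 3y at each vertex:
  (0, 0): z = 0
  (5, 0): z = 20
  (0, 5): z = -15

The minimum is at (0, 5) with z = -15.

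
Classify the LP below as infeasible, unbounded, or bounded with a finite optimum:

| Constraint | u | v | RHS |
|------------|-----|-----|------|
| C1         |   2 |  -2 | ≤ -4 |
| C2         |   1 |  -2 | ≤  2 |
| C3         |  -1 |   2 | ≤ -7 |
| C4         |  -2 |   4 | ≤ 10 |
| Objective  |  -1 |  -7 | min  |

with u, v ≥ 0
C2 requires u - 2v ≤ 2, while C3 (-u + 2v ≤ -7) is equivalent to u - 2v ≥ 7. Together they would need 7 ≤ u - 2v ≤ 2, which is impossible since 7 > 2. No point satisfies all constraints.

Infeasible: no point satisfies all constraints simultaneously.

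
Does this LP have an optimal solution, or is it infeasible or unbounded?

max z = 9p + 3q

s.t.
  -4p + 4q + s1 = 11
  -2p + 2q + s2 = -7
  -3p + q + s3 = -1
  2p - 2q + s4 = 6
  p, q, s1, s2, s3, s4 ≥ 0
The row 2p - 2q + s4 = 6 with s4 ≥ 0 requires 2p - 2q ≤ 6, while the row -2p + 2q + s2 = -7 with s2 ≥ 0 is equivalent to 2p - 2q ≥ 7. Together they would need 7 ≤ 2p - 2q ≤ 6, which is impossible since 7 > 6. No point satisfies all constraints.

Infeasible: no point satisfies all constraints simultaneously.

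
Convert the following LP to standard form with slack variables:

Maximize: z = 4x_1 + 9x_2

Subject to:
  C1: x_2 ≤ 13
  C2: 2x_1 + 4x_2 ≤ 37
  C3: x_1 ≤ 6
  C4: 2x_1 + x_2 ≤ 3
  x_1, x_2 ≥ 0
max z = 4x_1 + 9x_2

s.t.
  x_2 + s1 = 13
  2x_1 + 4x_2 + s2 = 37
  x_1 + s3 = 6
  2x_1 + x_2 + s4 = 3
  x_1, x_2, s1, s2, s3, s4 ≥ 0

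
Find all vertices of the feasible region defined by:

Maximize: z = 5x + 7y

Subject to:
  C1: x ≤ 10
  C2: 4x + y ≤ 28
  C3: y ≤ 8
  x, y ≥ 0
Each vertex is the intersection of two constraint boundaries that also satisfies all remaining constraints:
  x = 0 and y = 0 → (0, 0)
  4x + y = 28 and y = 0 → (7, 0)
  4x + y = 28 and y = 8 → (5, 8)
  y = 8 and x = 0 → (0, 8)

Vertices: (0, 0), (7, 0), (5, 8), (0, 8)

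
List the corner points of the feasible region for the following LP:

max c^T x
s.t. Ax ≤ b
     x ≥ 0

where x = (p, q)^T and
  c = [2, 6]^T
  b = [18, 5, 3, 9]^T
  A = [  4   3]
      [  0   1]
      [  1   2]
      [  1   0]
Each vertex is the intersection of two constraint boundaries that also satisfies all remaining constraints:
  p = 0 and q = 0 → (0, 0)
  p + 2q = 3 and q = 0 → (3, 0)
  p + 2q = 3 and p = 0 → (0, 1.5)

Vertices: (0, 0), (3, 0), (0, 1.5)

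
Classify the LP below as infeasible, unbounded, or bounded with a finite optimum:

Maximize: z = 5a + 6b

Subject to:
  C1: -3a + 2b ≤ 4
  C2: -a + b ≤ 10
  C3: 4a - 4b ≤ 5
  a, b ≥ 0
Feasible point: (0, 0) satisfies every constraint, so the LP is feasible.
Direction d = (1, 1): for each constraint row a, a·d ≤ 0 —
  (-3)(1) + (2)(1) = -1 ≤ 0
  (-1)(1) + (1)(1) = 0 ≤ 0
  (4)(1) + (-4)(1) = 0 ≤ 0
and d ≥ 0, so (0, 0) + t·d stays feasible for every t ≥ 0. Along this ray z = 5a + 6b changes by 11 per unit t, so z → +∞.

Unbounded — the objective can increase without bound over the feasible region.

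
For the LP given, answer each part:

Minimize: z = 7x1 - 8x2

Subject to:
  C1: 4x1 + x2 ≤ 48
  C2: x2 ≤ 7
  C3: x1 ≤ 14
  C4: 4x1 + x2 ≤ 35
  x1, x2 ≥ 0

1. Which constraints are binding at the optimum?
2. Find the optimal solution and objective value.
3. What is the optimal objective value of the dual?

1. C2, x1 ≥ 0
2. x1 = 0, x2 = 7, z = -56
3. -56 (by strong duality, equal to the primal optimum)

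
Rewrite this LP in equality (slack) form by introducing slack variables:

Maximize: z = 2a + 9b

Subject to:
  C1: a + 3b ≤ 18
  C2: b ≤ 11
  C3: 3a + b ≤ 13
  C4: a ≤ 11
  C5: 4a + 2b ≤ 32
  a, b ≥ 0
max z = 2a + 9b

s.t.
  a + 3b + s1 = 18
  b + s2 = 11
  3a + b + s3 = 13
  a + s4 = 11
  4a + 2b + s5 = 32
  a, b, s1, s2, s3, s4, s5 ≥ 0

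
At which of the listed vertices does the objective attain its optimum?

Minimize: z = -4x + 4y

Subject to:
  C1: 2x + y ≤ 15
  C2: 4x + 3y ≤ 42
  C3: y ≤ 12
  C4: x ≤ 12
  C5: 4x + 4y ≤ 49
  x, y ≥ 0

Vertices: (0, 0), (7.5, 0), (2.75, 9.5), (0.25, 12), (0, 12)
Evaluating z = -4x + 4y at each vertex:
  (0, 0): z = 0
  (7.5, 0): z = -30
  (2.75, 9.5): z = 27
  (0.25, 12): z = 47
  (0, 12): z = 48

The smallest value is z = -30, attained at (7.5, 0).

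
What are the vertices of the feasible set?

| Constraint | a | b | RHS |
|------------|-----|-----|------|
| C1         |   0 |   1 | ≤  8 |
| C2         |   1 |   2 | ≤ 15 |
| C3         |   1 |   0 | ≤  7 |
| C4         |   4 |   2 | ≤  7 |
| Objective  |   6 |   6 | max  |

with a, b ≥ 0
Each vertex is the intersection of two constraint boundaries that also satisfies all remaining constraints:
  a = 0 and b = 0 → (0, 0)
  4a + 2b = 7 and b = 0 → (1.75, 0)
  4a + 2b = 7 and a = 0 → (0, 3.5)

Vertices: (0, 0), (1.75, 0), (0, 3.5)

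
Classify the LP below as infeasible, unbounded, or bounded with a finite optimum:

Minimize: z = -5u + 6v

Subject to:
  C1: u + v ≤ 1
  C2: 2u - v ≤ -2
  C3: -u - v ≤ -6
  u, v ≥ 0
C1 requires u + v ≤ 1, while C3 (-u - v ≤ -6) is equivalent to u + v ≥ 6. Together they would need 6 ≤ u + v ≤ 1, which is impossible since 6 > 1. No point satisfies all constraints.

The feasible region is empty; the LP is infeasible.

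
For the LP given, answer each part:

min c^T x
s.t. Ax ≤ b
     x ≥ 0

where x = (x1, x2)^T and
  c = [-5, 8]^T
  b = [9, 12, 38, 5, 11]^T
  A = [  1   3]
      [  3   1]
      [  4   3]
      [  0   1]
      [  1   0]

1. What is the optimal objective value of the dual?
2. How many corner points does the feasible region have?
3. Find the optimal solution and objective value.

1. -20 (by strong duality, equal to the primal optimum)
2. 4
3. x1 = 4, x2 = 0, z = -20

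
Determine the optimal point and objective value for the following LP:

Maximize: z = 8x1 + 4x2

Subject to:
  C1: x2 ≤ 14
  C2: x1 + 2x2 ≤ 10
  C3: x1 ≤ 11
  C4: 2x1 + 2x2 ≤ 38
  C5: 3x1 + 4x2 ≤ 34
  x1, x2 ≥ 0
Each vertex is the intersection of two constraint boundaries that also satisfies all remaining constraints:
  x1 = 0 and x2 = 0 → (0, 0)
  x1 + 2x2 = 10 and x2 = 0 → (10, 0)
  x1 + 2x2 = 10 and x1 = 0 → (0, 5)

Evaluating z = 8x1 + 4x2 at each vertex:
  (0, 0): z = 0
  (10, 0): z = 80
  (0, 5): z = 20

The maximum is at (10, 0) with z = 80.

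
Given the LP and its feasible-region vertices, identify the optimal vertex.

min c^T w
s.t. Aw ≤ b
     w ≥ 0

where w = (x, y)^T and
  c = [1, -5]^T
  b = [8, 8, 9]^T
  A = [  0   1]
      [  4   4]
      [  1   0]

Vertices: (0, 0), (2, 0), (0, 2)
(0, 2) with z = -10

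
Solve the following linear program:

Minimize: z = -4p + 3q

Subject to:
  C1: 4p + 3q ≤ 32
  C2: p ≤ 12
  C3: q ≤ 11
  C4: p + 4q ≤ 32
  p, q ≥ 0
p = 8, q = 0, z = -32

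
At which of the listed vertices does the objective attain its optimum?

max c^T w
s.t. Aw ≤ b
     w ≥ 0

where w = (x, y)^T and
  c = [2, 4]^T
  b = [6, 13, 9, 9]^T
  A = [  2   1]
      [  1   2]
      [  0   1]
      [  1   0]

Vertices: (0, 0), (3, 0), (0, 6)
Evaluating z = 2x + 4y at each vertex:
  (0, 0): z = 0
  (3, 0): z = 6
  (0, 6): z = 24

The largest value is z = 24, attained at (0, 6).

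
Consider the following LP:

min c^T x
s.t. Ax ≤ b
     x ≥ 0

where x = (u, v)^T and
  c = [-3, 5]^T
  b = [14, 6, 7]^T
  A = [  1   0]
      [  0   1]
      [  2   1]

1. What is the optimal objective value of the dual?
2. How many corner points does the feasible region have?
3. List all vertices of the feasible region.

1. -10.5 (by strong duality, equal to the primal optimum)
2. 4
3. (0, 0), (3.5, 0), (0.5, 6), (0, 6)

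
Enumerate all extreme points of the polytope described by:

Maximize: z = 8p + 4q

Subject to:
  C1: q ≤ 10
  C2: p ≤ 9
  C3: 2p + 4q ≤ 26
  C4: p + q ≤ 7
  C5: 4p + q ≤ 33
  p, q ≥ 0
Each vertex is the intersection of two constraint boundaries that also satisfies all remaining constraints:
  p = 0 and q = 0 → (0, 0)
  p + q = 7 and q = 0 → (7, 0)
  2p + 4q = 26 and p + q = 7 → (1, 6)
  2p + 4q = 26 and p = 0 → (0, 6.5)

Vertices: (0, 0), (7, 0), (1, 6), (0, 6.5)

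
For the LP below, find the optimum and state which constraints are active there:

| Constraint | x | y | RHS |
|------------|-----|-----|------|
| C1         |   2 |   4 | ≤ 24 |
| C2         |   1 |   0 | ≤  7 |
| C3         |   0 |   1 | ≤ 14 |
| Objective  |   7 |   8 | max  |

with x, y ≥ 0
Optimal: x = 7, y = 2.5
Slack at optimum:
  C1: slack = 0 (binding)
  C2: slack = 0 (binding)
  C3: slack = 11.5
  x ≥ 0: x = 7
  y ≥ 0: y = 2.5
Binding constraints: C1, C2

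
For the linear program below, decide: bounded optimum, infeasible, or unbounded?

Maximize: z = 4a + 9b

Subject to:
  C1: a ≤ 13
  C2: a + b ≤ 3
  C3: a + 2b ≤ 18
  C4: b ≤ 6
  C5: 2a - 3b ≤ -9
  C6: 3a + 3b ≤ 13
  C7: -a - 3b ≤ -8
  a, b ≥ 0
The point (0, 3) satisfies every constraint, so the LP is feasible; the constraints give a ≤ 13 and b ≤ 6, which with a, b ≥ 0 keep the feasible region inside a bounded box. A feasible, bounded LP attains a finite optimum at a vertex.

Evaluating z = 4a + 9b at each vertex:
  (0, 3): z = 27

Feasible with finite optimum z* = 27 at (0, 3).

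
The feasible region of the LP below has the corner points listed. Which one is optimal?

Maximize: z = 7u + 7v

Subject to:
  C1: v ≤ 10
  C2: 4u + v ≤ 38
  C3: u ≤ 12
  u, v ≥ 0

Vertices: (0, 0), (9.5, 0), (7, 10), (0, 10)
(7, 10) with z = 119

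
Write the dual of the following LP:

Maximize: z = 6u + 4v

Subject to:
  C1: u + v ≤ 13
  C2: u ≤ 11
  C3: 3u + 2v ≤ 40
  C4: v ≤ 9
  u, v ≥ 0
Minimize: z = 13y1 + 11y2 + 40y3 + 9y4

Subject to:
  C1: -y1 - y2 - 3y3 ≤ -6
  C2: -y1 - 2y3 - y4 ≤ -4
  y1, y2, y3, y4 ≥ 0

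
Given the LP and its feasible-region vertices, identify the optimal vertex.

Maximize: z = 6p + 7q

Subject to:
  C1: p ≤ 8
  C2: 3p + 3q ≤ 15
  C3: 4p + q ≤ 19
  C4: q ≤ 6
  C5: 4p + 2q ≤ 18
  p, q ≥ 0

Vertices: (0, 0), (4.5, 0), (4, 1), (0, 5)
(0, 5) with z = 35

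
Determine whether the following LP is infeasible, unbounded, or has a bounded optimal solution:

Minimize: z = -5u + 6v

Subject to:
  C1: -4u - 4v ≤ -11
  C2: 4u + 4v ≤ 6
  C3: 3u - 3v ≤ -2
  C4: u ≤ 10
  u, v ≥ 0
C2 requires 4u + 4v ≤ 6, while C1 (-4u - 4v ≤ -11) is equivalent to 4u + 4v ≥ 11. Together they would need 11 ≤ 4u + 4v ≤ 6, which is impossible since 11 > 6. No point satisfies all constraints.

The feasible region is empty; the LP is infeasible.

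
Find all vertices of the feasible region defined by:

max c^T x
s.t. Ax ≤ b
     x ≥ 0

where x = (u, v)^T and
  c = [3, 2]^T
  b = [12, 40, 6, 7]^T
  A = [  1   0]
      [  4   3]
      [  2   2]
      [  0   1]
Each vertex is the intersection of two constraint boundaries that also satisfies all remaining constraints:
  u = 0 and v = 0 → (0, 0)
  2u + 2v = 6 and v = 0 → (3, 0)
  2u + 2v = 6 and u = 0 → (0, 3)

Vertices: (0, 0), (3, 0), (0, 3)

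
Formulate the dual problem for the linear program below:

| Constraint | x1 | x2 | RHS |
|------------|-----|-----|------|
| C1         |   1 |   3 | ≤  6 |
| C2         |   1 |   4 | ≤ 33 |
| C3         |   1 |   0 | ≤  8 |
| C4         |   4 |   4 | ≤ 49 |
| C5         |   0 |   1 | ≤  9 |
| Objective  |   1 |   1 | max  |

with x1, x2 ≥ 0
Minimize: z = 6y1 + 33y2 + 8y3 + 49y4 + 9y5

Subject to:
  C1: -y1 - y2 - y3 - 4y4 ≤ -1
  C2: -3y1 - 4y2 - 4y4 - y5 ≤ -1
  y1, y2, y3, y4, y5 ≥ 0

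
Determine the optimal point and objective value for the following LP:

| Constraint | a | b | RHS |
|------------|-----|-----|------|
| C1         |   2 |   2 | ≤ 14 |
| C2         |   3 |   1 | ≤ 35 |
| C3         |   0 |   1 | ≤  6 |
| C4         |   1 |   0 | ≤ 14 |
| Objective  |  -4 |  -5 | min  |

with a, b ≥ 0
Each vertex is the intersection of two constraint boundaries that also satisfies all remaining constraints:
  a = 0 and b = 0 → (0, 0)
  2a + 2b = 14 and b = 0 → (7, 0)
  2a + 2b = 14 and b = 6 → (1, 6)
  b = 6 and a = 0 → (0, 6)

Evaluating z = -4a - 5b at each vertex:
  (0, 0): z = 0
  (7, 0): z = -28
  (1, 6): z = -34
  (0, 6): z = -30

The minimum is at (1, 6) with z = -34.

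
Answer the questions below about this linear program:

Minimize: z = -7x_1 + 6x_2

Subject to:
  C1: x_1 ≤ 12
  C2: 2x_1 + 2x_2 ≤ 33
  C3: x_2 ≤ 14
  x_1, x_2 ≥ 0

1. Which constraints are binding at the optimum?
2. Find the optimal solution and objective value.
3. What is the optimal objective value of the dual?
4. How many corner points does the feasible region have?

1. C1, x_2 ≥ 0
2. x_1 = 12, x_2 = 0, z = -84
3. -84 (by strong duality, equal to the primal optimum)
4. 5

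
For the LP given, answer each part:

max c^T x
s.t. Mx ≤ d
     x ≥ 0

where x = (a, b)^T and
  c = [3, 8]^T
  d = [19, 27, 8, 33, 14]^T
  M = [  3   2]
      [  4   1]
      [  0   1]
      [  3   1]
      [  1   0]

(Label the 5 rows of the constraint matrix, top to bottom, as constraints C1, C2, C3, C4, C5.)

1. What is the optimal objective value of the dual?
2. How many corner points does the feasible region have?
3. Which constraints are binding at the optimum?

1. 67 (by strong duality, equal to the primal optimum)
2. 4
3. C1, C3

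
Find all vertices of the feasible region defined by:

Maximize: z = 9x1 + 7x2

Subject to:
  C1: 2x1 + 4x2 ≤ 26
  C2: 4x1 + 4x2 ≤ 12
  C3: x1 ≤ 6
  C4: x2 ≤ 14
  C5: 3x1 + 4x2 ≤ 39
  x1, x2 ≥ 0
Each vertex is the intersection of two constraint boundaries that also satisfies all remaining constraints:
  x1 = 0 and x2 = 0 → (0, 0)
  4x1 + 4x2 = 12 and x2 = 0 → (3, 0)
  4x1 + 4x2 = 12 and x1 = 0 → (0, 3)

Vertices: (0, 0), (3, 0), (0, 3)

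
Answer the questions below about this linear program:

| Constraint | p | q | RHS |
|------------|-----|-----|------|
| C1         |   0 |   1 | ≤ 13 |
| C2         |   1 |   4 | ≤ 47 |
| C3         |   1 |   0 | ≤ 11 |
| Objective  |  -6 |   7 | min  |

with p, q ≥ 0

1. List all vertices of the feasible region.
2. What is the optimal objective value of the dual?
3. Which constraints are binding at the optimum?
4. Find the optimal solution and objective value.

1. (0, 0), (11, 0), (11, 9), (0, 11.75)
2. -66 (by strong duality, equal to the primal optimum)
3. C3, q ≥ 0
4. p = 11, q = 0, z = -66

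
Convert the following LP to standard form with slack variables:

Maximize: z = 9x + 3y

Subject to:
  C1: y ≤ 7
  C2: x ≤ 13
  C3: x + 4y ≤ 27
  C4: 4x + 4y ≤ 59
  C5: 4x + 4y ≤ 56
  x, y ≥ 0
max z = 9x + 3y

s.t.
  y + s1 = 7
  x + s2 = 13
  x + 4y + s3 = 27
  4x + 4y + s4 = 59
  4x + 4y + s5 = 56
  x, y, s1, s2, s3, s4, s5 ≥ 0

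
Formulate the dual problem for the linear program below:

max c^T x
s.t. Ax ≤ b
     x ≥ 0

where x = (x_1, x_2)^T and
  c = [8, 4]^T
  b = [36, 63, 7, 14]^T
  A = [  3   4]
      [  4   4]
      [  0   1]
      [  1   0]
Minimize: z = 36y1 + 63y2 + 7y3 + 14y4

Subject to:
  C1: -3y1 - 4y2 - y4 ≤ -8
  C2: -4y1 - 4y2 - y3 ≤ -4
  y1, y2, y3, y4 ≥ 0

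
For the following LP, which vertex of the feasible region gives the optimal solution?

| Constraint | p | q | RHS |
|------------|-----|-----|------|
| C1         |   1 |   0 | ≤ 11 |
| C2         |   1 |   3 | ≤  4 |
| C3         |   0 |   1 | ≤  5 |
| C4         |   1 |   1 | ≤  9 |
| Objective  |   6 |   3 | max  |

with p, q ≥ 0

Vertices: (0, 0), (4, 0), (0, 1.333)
Evaluating z = 6p + 3q at each vertex:
  (0, 0): z = 0
  (4, 0): z = 24
  (0, 1.333): z = 4

The largest value is z = 24, attained at (4, 0).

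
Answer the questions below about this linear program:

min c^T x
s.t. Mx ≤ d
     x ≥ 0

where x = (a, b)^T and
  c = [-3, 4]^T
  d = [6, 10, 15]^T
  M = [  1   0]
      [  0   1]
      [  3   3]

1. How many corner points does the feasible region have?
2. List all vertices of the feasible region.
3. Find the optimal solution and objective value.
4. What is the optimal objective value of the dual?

1. 3
2. (0, 0), (5, 0), (0, 5)
3. a = 5, b = 0, z = -15
4. -15 (by strong duality, equal to the primal optimum)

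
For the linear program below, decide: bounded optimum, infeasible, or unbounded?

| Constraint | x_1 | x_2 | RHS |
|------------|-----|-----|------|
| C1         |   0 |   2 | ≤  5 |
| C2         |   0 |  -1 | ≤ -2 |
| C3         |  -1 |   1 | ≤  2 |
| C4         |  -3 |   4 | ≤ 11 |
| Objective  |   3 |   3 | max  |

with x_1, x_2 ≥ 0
Feasible point: (0, 2) satisfies every constraint, so the LP is feasible.
Direction d = (1, 0): for each constraint row a, a·d ≤ 0 —
  (0)(1) + (2)(0) = 0 ≤ 0
  (0)(1) + (-1)(0) = 0 ≤ 0
  (-1)(1) + (1)(0) = -1 ≤ 0
  (-3)(1) + (4)(0) = -3 ≤ 0
and d ≥ 0, so (0, 2) + t·d stays feasible for every t ≥ 0. Along this ray z = 3x_1 + 3x_2 changes by 3 per unit t, so z → +∞.

Unbounded: there is a feasible ray along which z → +∞.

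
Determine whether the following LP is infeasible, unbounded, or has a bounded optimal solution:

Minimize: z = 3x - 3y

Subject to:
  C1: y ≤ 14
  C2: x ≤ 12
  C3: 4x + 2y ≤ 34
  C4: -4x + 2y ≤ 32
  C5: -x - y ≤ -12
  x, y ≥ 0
The point (0, 14) satisfies every constraint, so the LP is feasible; the constraints give x ≤ 12 and y ≤ 14, which with x, y ≥ 0 keep the feasible region inside a bounded box. A feasible, bounded LP attains a finite optimum at a vertex.

Evaluating z = 3x - 3y at each vertex:
  (5, 7): z = -6
  (1.5, 14): z = -37.5
  (0, 14): z = -42
  (0, 12): z = -36

The LP has an optimal solution: (0, 14) with z = -42.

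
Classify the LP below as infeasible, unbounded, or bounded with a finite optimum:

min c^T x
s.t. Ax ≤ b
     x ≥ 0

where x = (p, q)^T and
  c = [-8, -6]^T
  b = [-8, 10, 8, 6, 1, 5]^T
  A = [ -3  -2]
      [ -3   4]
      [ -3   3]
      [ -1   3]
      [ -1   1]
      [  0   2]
Feasible point: (2, 1) satisfies every constraint, so the LP is feasible.
Direction d = (1, 0): for each constraint row a, a·d ≤ 0 —
  (-3)(1) + (-2)(0) = -3 ≤ 0
  (-3)(1) + (4)(0) = -3 ≤ 0
  (-3)(1) + (3)(0) = -3 ≤ 0
  (-1)(1) + (3)(0) = -1 ≤ 0
  (-1)(1) + (1)(0) = -1 ≤ 0
  (0)(1) + (2)(0) = 0 ≤ 0
and d ≥ 0, so (2, 1) + t·d stays feasible for every t ≥ 0. Along this ray z = -8p - 6q changes by -8 per unit t, so z → −∞.

Unbounded: there is a feasible ray along which z → −∞.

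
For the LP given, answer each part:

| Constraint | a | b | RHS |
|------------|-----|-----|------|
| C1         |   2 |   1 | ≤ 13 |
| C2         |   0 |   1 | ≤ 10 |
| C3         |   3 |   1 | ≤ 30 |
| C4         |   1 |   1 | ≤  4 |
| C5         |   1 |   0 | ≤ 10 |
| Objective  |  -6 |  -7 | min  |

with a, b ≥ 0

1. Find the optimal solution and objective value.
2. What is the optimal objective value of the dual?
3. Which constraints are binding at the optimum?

1. a = 0, b = 4, z = -28
2. -28 (by strong duality, equal to the primal optimum)
3. C4, a ≥ 0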